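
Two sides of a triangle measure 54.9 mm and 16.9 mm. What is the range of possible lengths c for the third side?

By the triangle inequality, c must be less than 54.9 + 16.9 = 71.8 and greater than |54.9 − 16.9| = 38.0.

38.0 < c < 71.8 (mm)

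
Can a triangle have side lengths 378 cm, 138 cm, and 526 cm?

No

The longest side is 526, but the other two sum to only 516.
516 < 526, so the triangle inequality fails.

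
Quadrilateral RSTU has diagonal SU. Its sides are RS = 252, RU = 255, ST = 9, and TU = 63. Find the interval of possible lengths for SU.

54 < SU < 72

From triangle RSU: |252 − 255| < SU < 252 + 255, i.e. 3 < SU < 507.
From triangle TSU: 54 < SU < 72.
Both must hold, so SU lies in the intersection.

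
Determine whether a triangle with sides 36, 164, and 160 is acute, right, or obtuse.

Compare the square of the longest side to the sum of squares of the other two: 36² + 160² = 26896 = 164².

right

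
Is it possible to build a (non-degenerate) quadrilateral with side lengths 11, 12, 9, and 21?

A quadrilateral exists iff every side is shorter than the sum of the others — equivalently, the longest side is less than the sum of the rest.
Longest side 21 < 32 (sum of the remaining 3), so yes.

Yes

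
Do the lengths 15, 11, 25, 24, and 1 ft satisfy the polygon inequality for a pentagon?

A pentagon exists iff every side is shorter than the sum of the others — equivalently, the longest side is less than the sum of the rest.
Longest side 25 < 51 (sum of the remaining 4), so yes.

Yes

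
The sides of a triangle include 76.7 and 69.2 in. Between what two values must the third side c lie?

By the triangle inequality, c must be less than 76.7 + 69.2 = 145.9 and greater than |76.7 − 69.2| = 7.5.

7.5 < c < 145.9 (in)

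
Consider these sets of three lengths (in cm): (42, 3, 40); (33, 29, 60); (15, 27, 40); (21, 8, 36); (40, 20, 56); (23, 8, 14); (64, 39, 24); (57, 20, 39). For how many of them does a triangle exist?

(3,40,42): 3+40 > 42 → valid
(29,33,60): 29+33 > 60 → valid
(15,27,40): 15+27 > 40 → valid
(8,21,36): 8+21 ≤ 36 → not valid
(20,40,56): 20+40 > 56 → valid
(8,14,23): 8+14 ≤ 23 → not valid
(24,39,64): 24+39 ≤ 64 → not valid
(20,39,57): 20+39 > 57 → valid
5 of the 8 triples form a triangle.

5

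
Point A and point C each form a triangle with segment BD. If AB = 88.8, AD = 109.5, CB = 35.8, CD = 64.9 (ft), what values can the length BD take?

From triangle ABD: |88.8 − 109.5| < BD < 88.8 + 109.5, i.e. 20.7 < BD < 198.3.
From triangle CBD: 29.1 < BD < 100.7.
Both must hold, so BD lies in the intersection.

29.1 < BD < 100.7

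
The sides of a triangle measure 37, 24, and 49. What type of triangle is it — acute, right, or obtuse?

Compare the square of the longest side to the sum of squares of the other two: 24² + 37² = 1945 < 2401 = 49².

obtuse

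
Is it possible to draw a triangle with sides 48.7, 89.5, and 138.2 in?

No

The two shorter sides sum to 138.2, exactly equal to the longest side 138.2.
That gives only a degenerate (flat) triangle — the inequality must be strict.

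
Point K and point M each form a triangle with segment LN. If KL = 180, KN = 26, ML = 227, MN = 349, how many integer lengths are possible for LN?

From triangle KLN: 154 < LN < 206.
From triangle MLN: 122 < LN < 576.
Intersection: 154 < LN < 206, so integers 155 through 205: 51 values.

51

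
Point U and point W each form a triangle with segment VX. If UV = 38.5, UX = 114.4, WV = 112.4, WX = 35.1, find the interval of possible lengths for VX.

From triangle UVX: |38.5 − 114.4| < VX < 38.5 + 114.4, i.e. 75.9 < VX < 152.9.
From triangle WVX: 77.3 < VX < 147.5.
Both must hold, so VX lies in the intersection.

77.3 < VX < 147.5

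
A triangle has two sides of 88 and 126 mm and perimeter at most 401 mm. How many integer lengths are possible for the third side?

Triangle inequality: 38 < x < 214. Perimeter ≤ 401 gives x ≤ 401 − 88 − 126 = 187.
So 38 < x ≤ 187; integers 39 through 187: 149 values.

149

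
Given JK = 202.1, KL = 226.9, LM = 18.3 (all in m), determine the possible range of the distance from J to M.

The maximum is all hops collinear in one direction: 202.1 + 226.9 + 18.3 = 447.3.
The longest hop is 226.9; the others sum to 220.4. Folding the others back against it leaves at least 226.9 − 220.4 = 6.5.

6.5 ≤ JM ≤ 447.3 m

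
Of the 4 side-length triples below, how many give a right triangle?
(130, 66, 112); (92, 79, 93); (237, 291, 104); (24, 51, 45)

2

(130,66,112): 66²+112² = 16900 = 130² → right
(92,79,93): 79²+92² = 14705 > 8649 = 93² → acute
(237,291,104): 104²+237² = 66985 < 84681 = 291² → obtuse
(24,51,45): 24²+45² = 2601 = 51² → right
2 of the 4 are right.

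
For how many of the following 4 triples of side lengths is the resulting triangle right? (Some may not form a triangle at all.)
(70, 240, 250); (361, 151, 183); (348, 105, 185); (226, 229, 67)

(70,240,250): 70²+240² = 62500 = 250² → right
(361,151,183): 151+183 ≤ 361, not a triangle
(348,105,185): 105+185 ≤ 348, not a triangle
(226,229,67): 67²+226² = 55565 > 52441 = 229² → acute
1 of the 4 is right.

1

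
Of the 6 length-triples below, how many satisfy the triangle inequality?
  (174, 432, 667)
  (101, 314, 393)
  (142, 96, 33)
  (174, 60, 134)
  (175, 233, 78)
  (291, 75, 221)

(174,432,667): 174+432 ≤ 667 → not valid
(101,314,393): 101+314 > 393 → valid
(33,96,142): 33+96 ≤ 142 → not valid
(60,134,174): 60+134 > 174 → valid
(78,175,233): 78+175 > 233 → valid
(75,221,291): 75+221 > 291 → valid
4 of the 6 triples form a triangle.

4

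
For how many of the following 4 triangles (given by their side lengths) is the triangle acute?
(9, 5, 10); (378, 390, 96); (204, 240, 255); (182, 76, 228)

(9,5,10): 5²+9² = 106 > 100 = 10² → acute
(378,390,96): 96²+378² = 152100 = 390² → right
(204,240,255): 204²+240² = 99216 > 65025 = 255² → acute
(182,76,228): 76²+182² = 38900 < 51984 = 228² → obtuse
2 of the 4 are acute.

2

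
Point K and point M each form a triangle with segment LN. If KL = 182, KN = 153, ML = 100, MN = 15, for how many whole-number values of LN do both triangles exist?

29

From triangle KLN: 29 < LN < 335.
From triangle MLN: 85 < LN < 115.
Intersection: 85 < LN < 115, so integers 86 through 114: 29 values.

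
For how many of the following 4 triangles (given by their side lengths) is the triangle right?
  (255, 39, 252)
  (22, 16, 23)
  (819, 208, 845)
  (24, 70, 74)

3

(255,39,252): 39²+252² = 65025 = 255² → right
(22,16,23): 16²+22² = 740 > 529 = 23² → acute
(819,208,845): 208²+819² = 714025 = 845² → right
(24,70,74): 24²+70² = 5476 = 74² → right
3 of the 4 are right.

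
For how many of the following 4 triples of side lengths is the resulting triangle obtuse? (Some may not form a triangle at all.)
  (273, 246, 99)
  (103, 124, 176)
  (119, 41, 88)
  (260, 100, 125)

(273,246,99): 99²+246² = 70317 < 74529 = 273² → obtuse
(103,124,176): 103²+124² = 25985 < 30976 = 176² → obtuse
(119,41,88): 41²+88² = 9425 < 14161 = 119² → obtuse
(260,100,125): 100+125 ≤ 260, not a triangle
3 of the 4 are obtuse.

3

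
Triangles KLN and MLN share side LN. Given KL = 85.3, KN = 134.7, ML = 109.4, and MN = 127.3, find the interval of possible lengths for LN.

49.4 < LN < 220.0

From triangle KLN: |85.3 − 134.7| < LN < 85.3 + 134.7, i.e. 49.4 < LN < 220.0.
From triangle MLN: 17.9 < LN < 236.7.
Both must hold, so LN lies in the intersection.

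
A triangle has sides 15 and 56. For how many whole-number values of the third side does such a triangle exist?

29

The third side lies in the open interval (41, 71).
Integers from 42 to 70 inclusive: 70 − 42 + 1 = 29.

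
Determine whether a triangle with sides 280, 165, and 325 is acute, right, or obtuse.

right

Compare the square of the longest side to the sum of squares of the other two: 165² + 280² = 105625 = 325².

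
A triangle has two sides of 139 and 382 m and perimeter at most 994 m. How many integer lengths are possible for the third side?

230

Triangle inequality: 243 < x < 521. Perimeter ≤ 994 gives x ≤ 994 − 139 − 382 = 473.
So 243 < x ≤ 473; integers 244 through 473: 230 values.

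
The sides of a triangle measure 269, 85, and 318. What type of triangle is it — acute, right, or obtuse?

obtuse

Compare the square of the longest side to the sum of squares of the other two: 85² + 269² = 79586 < 101124 = 318².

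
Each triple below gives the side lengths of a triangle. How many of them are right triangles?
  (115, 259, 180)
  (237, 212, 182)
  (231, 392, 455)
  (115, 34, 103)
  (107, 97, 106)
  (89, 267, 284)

1

(115,259,180): 115²+180² = 45625 < 67081 = 259² → obtuse
(237,212,182): 182²+212² = 78068 > 56169 = 237² → acute
(231,392,455): 231²+392² = 207025 = 455² → right
(115,34,103): 34²+103² = 11765 < 13225 = 115² → obtuse
(107,97,106): 97²+106² = 20645 > 11449 = 107² → acute
(89,267,284): 89²+267² = 79210 < 80656 = 284² → obtuse
1 of the 6 is right.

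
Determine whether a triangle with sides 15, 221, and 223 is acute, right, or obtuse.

obtuse

Compare the square of the longest side to the sum of squares of the other two: 15² + 221² = 49066 < 49729 = 223².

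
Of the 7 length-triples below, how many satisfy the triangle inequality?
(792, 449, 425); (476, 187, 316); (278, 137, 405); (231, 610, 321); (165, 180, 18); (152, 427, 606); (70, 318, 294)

(425,449,792): 425+449 > 792 → valid
(187,316,476): 187+316 > 476 → valid
(137,278,405): 137+278 > 405 → valid
(231,321,610): 231+321 ≤ 610 → not valid
(18,165,180): 18+165 > 180 → valid
(152,427,606): 152+427 ≤ 606 → not valid
(70,294,318): 70+294 > 318 → valid
5 of the 7 triples form a triangle.

5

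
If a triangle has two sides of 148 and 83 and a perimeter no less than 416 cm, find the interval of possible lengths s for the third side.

185 ≤ s < 231 cm

Triangle inequality alone gives 65 < s < 231.
The perimeter condition gives s ≥ 416 − 148 − 83 = 185.
Intersecting the two: 185 ≤ s < 231.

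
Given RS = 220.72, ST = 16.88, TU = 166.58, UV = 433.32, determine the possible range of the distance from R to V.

The maximum is all hops collinear in one direction: 220.72 + 16.88 + 166.58 + 433.32 = 837.50.
The longest hop is 433.32; the others sum to 404.18. Folding the others back against it leaves at least 433.32 − 404.18 = 29.14.

29.14 ≤ RV ≤ 837.50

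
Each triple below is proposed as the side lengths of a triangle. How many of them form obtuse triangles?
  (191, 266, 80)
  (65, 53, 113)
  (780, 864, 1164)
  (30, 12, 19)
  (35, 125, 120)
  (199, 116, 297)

(191,266,80): 80²+191² = 42881 < 70756 = 266² → obtuse
(65,53,113): 53²+65² = 7034 < 12769 = 113² → obtuse
(780,864,1164): 780²+864² = 1354896 = 1164² → right
(30,12,19): 12²+19² = 505 < 900 = 30² → obtuse
(35,125,120): 35²+120² = 15625 = 125² → right
(199,116,297): 116²+199² = 53057 < 88209 = 297² → obtuse
4 of the 6 are obtuse.

4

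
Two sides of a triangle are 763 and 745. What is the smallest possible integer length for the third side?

19

The third side must be strictly greater than |763 − 745| = 18.
The smallest integer above 18 is 19.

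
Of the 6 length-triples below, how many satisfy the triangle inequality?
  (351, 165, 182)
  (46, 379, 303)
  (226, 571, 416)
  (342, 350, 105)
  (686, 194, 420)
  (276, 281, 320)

(165,182,351): 165+182 ≤ 351 → not valid
(46,303,379): 46+303 ≤ 379 → not valid
(226,416,571): 226+416 > 571 → valid
(105,342,350): 105+342 > 350 → valid
(194,420,686): 194+420 ≤ 686 → not valid
(276,281,320): 276+281 > 320 → valid
3 of the 6 triples form a triangle.

3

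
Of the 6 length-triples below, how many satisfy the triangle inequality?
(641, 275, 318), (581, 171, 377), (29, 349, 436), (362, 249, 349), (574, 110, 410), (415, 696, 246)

(275,318,641): 275+318 ≤ 641 → not valid
(171,377,581): 171+377 ≤ 581 → not valid
(29,349,436): 29+349 ≤ 436 → not valid
(249,349,362): 249+349 > 362 → valid
(110,410,574): 110+410 ≤ 574 → not valid
(246,415,696): 246+415 ≤ 696 → not valid
1 of the 6 triples forms a triangle.

1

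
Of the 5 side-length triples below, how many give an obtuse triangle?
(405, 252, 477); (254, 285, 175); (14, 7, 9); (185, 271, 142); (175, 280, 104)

2

(405,252,477): 252²+405² = 227529 = 477² → right
(254,285,175): 175²+254² = 95141 > 81225 = 285² → acute
(14,7,9): 7²+9² = 130 < 196 = 14² → obtuse
(185,271,142): 142²+185² = 54389 < 73441 = 271² → obtuse
(175,280,104): 104+175 ≤ 280, not a triangle
2 of the 5 are obtuse.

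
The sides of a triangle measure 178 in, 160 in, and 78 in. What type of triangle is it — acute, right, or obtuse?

Compare the square of the longest side to the sum of squares of the other two: 78² + 160² = 31684 = 178².

right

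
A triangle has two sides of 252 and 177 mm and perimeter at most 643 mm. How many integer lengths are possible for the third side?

Triangle inequality: 75 < x < 429. Perimeter ≤ 643 gives x ≤ 643 − 252 − 177 = 214.
So 75 < x ≤ 214; integers 76 through 214: 139 values.

139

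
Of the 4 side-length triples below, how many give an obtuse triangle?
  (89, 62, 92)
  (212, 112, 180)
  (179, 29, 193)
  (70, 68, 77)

1

(89,62,92): 62²+89² = 11765 > 8464 = 92² → acute
(212,112,180): 112²+180² = 44944 = 212² → right
(179,29,193): 29²+179² = 32882 < 37249 = 193² → obtuse
(70,68,77): 68²+70² = 9524 > 5929 = 77² → acute
1 of the 4 is obtuse.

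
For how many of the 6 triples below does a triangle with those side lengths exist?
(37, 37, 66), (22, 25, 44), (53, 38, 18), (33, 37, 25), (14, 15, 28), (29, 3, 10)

(37,37,66): 37+37 > 66 → valid
(22,25,44): 22+25 > 44 → valid
(18,38,53): 18+38 > 53 → valid
(25,33,37): 25+33 > 37 → valid
(14,15,28): 14+15 > 28 → valid
(3,10,29): 3+10 ≤ 29 → not valid
5 of the 6 triples form a triangle.

5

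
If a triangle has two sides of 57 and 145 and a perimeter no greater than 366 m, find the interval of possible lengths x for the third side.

Triangle inequality alone gives 88 < x < 202.
The perimeter condition gives x ≤ 366 − 57 − 145 = 164.
Intersecting the two: 88 < x ≤ 164.

88 < x ≤ 164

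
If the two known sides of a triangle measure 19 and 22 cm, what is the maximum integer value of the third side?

The third side must be strictly less than 19 + 22 = 41.
The largest integer below 41 is 40.

40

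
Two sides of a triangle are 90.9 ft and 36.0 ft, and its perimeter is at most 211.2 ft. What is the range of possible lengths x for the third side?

54.9 < x ≤ 84.3

Triangle inequality alone gives 54.9 < x < 126.9.
The perimeter condition gives x ≤ 211.2 − 90.9 − 36.0 = 84.3.
Intersecting the two: 54.9 < x ≤ 84.3.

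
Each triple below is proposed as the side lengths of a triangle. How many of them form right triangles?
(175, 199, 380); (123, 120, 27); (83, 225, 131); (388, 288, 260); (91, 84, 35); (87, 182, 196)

3

(175,199,380): 175+199 ≤ 380, not a triangle
(123,120,27): 27²+120² = 15129 = 123² → right
(83,225,131): 83+131 ≤ 225, not a triangle
(388,288,260): 260²+288² = 150544 = 388² → right
(91,84,35): 35²+84² = 8281 = 91² → right
(87,182,196): 87²+182² = 40693 > 38416 = 196² → acute
3 of the 6 are right.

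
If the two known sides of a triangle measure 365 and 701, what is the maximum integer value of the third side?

1065

The third side must be strictly less than 365 + 701 = 1066.
The largest integer below 1066 is 1065.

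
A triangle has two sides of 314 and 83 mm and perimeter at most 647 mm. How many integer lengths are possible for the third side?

19

Triangle inequality: 231 < x < 397. Perimeter ≤ 647 gives x ≤ 647 − 314 − 83 = 250.
So 231 < x ≤ 250; integers 232 through 250: 19 values.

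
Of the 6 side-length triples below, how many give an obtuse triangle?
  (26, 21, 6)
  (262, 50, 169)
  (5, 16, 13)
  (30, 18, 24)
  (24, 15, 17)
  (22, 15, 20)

(26,21,6): 6²+21² = 477 < 676 = 26² → obtuse
(262,50,169): 50+169 ≤ 262, not a triangle
(5,16,13): 5²+13² = 194 < 256 = 16² → obtuse
(30,18,24): 18²+24² = 900 = 30² → right
(24,15,17): 15²+17² = 514 < 576 = 24² → obtuse
(22,15,20): 15²+20² = 625 > 484 = 22² → acute
3 of the 6 are obtuse.

3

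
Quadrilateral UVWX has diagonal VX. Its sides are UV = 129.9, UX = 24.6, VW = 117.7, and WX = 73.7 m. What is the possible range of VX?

From triangle UVX: |129.9 − 24.6| < VX < 129.9 + 24.6, i.e. 105.3 < VX < 154.5.
From triangle WVX: 44.0 < VX < 191.4.
Both must hold, so VX lies in the intersection.

105.3 < VX < 154.5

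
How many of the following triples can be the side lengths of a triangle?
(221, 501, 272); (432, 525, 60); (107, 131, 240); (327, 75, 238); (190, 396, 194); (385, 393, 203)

1

(221,272,501): 221+272 ≤ 501 → not valid
(60,432,525): 60+432 ≤ 525 → not valid
(107,131,240): 107+131 ≤ 240 → not valid
(75,238,327): 75+238 ≤ 327 → not valid
(190,194,396): 190+194 ≤ 396 → not valid
(203,385,393): 203+385 > 393 → valid
1 of the 6 triples forms a triangle.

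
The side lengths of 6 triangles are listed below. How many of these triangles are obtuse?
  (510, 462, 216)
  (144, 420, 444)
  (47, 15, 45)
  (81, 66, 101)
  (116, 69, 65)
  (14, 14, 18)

(510,462,216): 216²+462² = 260100 = 510² → right
(144,420,444): 144²+420² = 197136 = 444² → right
(47,15,45): 15²+45² = 2250 > 2209 = 47² → acute
(81,66,101): 66²+81² = 10917 > 10201 = 101² → acute
(116,69,65): 65²+69² = 8986 < 13456 = 116² → obtuse
(14,14,18): 14²+14² = 392 > 324 = 18² → acute
1 of the 6 is obtuse.

1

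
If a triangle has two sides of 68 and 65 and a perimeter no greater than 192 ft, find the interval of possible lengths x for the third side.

3 < x ≤ 59

Triangle inequality alone gives 3 < x < 133.
The perimeter condition gives x ≤ 192 − 68 − 65 = 59.
Intersecting the two: 3 < x ≤ 59.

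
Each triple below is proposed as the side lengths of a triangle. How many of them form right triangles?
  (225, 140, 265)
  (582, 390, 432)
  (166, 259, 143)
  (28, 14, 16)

(225,140,265): 140²+225² = 70225 = 265² → right
(582,390,432): 390²+432² = 338724 = 582² → right
(166,259,143): 143²+166² = 48005 < 67081 = 259² → obtuse
(28,14,16): 14²+16² = 452 < 784 = 28² → obtuse
2 of the 4 are right.

2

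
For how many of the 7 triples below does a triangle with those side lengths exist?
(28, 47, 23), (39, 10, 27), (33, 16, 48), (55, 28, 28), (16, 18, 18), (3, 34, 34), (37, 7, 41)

(23,28,47): 23+28 > 47 → valid
(10,27,39): 10+27 ≤ 39 → not valid
(16,33,48): 16+33 > 48 → valid
(28,28,55): 28+28 > 55 → valid
(16,18,18): 16+18 > 18 → valid
(3,34,34): 3+34 > 34 → valid
(7,37,41): 7+37 > 41 → valid
6 of the 7 triples form a triangle.

6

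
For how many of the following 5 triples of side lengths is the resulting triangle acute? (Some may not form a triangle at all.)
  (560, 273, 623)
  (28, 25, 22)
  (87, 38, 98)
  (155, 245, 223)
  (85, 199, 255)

2

(560,273,623): 273²+560² = 388129 = 623² → right
(28,25,22): 22²+25² = 1109 > 784 = 28² → acute
(87,38,98): 38²+87² = 9013 < 9604 = 98² → obtuse
(155,245,223): 155²+223² = 73754 > 60025 = 245² → acute
(85,199,255): 85²+199² = 46826 < 65025 = 255² → obtuse
2 of the 5 are acute.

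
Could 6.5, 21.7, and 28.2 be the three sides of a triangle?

The two shorter sides sum to 28.2, exactly equal to the longest side 28.2.
That gives only a degenerate (flat) triangle — the inequality must be strict.

No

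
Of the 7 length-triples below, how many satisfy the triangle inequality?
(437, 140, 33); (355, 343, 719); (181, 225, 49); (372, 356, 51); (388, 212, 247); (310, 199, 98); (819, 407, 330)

3

(33,140,437): 33+140 ≤ 437 → not valid
(343,355,719): 343+355 ≤ 719 → not valid
(49,181,225): 49+181 > 225 → valid
(51,356,372): 51+356 > 372 → valid
(212,247,388): 212+247 > 388 → valid
(98,199,310): 98+199 ≤ 310 → not valid
(330,407,819): 330+407 ≤ 819 → not valid
3 of the 7 triples form a triangle.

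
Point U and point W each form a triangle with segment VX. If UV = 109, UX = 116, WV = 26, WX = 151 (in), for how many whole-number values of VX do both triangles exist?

51

From triangle UVX: 7 < VX < 225.
From triangle WVX: 125 < VX < 177.
Intersection: 125 < VX < 177, so integers 126 through 176: 51 values.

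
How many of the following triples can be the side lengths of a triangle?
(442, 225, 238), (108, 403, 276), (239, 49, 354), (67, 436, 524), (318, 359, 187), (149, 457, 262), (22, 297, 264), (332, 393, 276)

(225,238,442): 225+238 > 442 → valid
(108,276,403): 108+276 ≤ 403 → not valid
(49,239,354): 49+239 ≤ 354 → not valid
(67,436,524): 67+436 ≤ 524 → not valid
(187,318,359): 187+318 > 359 → valid
(149,262,457): 149+262 ≤ 457 → not valid
(22,264,297): 22+264 ≤ 297 → not valid
(276,332,393): 276+332 > 393 → valid
3 of the 8 triples form a triangle.

3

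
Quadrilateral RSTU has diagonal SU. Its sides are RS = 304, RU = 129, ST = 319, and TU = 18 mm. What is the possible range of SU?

From triangle RSU: |304 − 129| < SU < 304 + 129, i.e. 175 < SU < 433.
From triangle TSU: 301 < SU < 337.
Both must hold, so SU lies in the intersection.

301 < SU < 337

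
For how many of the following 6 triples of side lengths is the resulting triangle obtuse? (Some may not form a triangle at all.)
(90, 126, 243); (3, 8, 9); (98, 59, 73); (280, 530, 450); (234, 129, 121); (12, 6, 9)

(90,126,243): 90+126 ≤ 243, not a triangle
(3,8,9): 3²+8² = 73 < 81 = 9² → obtuse
(98,59,73): 59²+73² = 8810 < 9604 = 98² → obtuse
(280,530,450): 280²+450² = 280900 = 530² → right
(234,129,121): 121²+129² = 31282 < 54756 = 234² → obtuse
(12,6,9): 6²+9² = 117 < 144 = 12² → obtuse
4 of the 6 are obtuse.

4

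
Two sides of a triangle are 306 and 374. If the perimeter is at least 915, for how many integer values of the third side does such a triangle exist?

Triangle inequality: 68 < x < 680. Perimeter ≥ 915 gives x ≥ 915 − 306 − 374 = 235.
So 235 ≤ x < 680; integers 235 through 679: 445 values.

445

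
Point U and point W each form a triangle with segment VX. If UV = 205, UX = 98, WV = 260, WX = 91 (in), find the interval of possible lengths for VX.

169 < VX < 303

From triangle UVX: |205 − 98| < VX < 205 + 98, i.e. 107 < VX < 303.
From triangle WVX: 169 < VX < 351.
Both must hold, so VX lies in the intersection.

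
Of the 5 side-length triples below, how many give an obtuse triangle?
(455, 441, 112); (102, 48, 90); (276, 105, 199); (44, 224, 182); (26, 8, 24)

(455,441,112): 112²+441² = 207025 = 455² → right
(102,48,90): 48²+90² = 10404 = 102² → right
(276,105,199): 105²+199² = 50626 < 76176 = 276² → obtuse
(44,224,182): 44²+182² = 35060 < 50176 = 224² → obtuse
(26,8,24): 8²+24² = 640 < 676 = 26² → obtuse
3 of the 5 are obtuse.

3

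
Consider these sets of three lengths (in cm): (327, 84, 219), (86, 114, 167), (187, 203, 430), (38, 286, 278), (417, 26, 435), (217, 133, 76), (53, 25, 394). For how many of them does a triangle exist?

3

(84,219,327): 84+219 ≤ 327 → not valid
(86,114,167): 86+114 > 167 → valid
(187,203,430): 187+203 ≤ 430 → not valid
(38,278,286): 38+278 > 286 → valid
(26,417,435): 26+417 > 435 → valid
(76,133,217): 76+133 ≤ 217 → not valid
(25,53,394): 25+53 ≤ 394 → not valid
3 of the 7 triples form a triangle.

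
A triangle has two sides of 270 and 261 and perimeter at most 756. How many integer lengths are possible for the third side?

216

Triangle inequality: 9 < x < 531. Perimeter ≤ 756 gives x ≤ 756 − 270 − 261 = 225.
So 9 < x ≤ 225; integers 10 through 225: 216 values.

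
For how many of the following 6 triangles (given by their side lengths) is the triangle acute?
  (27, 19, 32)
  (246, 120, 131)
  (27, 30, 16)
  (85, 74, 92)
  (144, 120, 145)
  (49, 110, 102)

5

(27,19,32): 19²+27² = 1090 > 1024 = 32² → acute
(246,120,131): 120²+131² = 31561 < 60516 = 246² → obtuse
(27,30,16): 16²+27² = 985 > 900 = 30² → acute
(85,74,92): 74²+85² = 12701 > 8464 = 92² → acute
(144,120,145): 120²+144² = 35136 > 21025 = 145² → acute
(49,110,102): 49²+102² = 12805 > 12100 = 110² → acute
5 of the 6 are acute.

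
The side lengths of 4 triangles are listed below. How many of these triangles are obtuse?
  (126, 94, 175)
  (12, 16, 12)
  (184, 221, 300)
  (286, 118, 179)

(126,94,175): 94²+126² = 24712 < 30625 = 175² → obtuse
(12,16,12): 12²+12² = 288 > 256 = 16² → acute
(184,221,300): 184²+221² = 82697 < 90000 = 300² → obtuse
(286,118,179): 118²+179² = 45965 < 81796 = 286² → obtuse
3 of the 4 are obtuse.

3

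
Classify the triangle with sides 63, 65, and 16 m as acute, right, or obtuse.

right

Compare the square of the longest side to the sum of squares of the other two: 16² + 63² = 4225 = 65².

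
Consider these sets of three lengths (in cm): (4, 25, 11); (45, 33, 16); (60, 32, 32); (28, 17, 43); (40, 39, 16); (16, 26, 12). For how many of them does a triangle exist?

5

(4,11,25): 4+11 ≤ 25 → not valid
(16,33,45): 16+33 > 45 → valid
(32,32,60): 32+32 > 60 → valid
(17,28,43): 17+28 > 43 → valid
(16,39,40): 16+39 > 40 → valid
(12,16,26): 12+16 > 26 → valid
5 of the 6 triples form a triangle.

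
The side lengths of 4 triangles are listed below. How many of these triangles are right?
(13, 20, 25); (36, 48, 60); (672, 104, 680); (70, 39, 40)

(13,20,25): 13²+20² = 569 < 625 = 25² → obtuse
(36,48,60): 36²+48² = 3600 = 60² → right
(672,104,680): 104²+672² = 462400 = 680² → right
(70,39,40): 39²+40² = 3121 < 4900 = 70² → obtuse
2 of the 4 are right.

2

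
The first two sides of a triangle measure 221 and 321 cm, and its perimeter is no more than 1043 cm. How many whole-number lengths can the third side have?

Triangle inequality: 100 < x < 542. Perimeter ≤ 1043 gives x ≤ 1043 − 221 − 321 = 501.
So 100 < x ≤ 501; integers 101 through 501: 401 values.

401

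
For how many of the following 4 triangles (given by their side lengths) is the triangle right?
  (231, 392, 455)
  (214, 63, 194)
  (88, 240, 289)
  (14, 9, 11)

1

(231,392,455): 231²+392² = 207025 = 455² → right
(214,63,194): 63²+194² = 41605 < 45796 = 214² → obtuse
(88,240,289): 88²+240² = 65344 < 83521 = 289² → obtuse
(14,9,11): 9²+11² = 202 > 196 = 14² → acute
1 of the 4 is right.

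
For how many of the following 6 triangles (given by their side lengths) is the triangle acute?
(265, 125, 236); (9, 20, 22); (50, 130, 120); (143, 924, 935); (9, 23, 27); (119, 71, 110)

(265,125,236): 125²+236² = 71321 > 70225 = 265² → acute
(9,20,22): 9²+20² = 481 < 484 = 22² → obtuse
(50,130,120): 50²+120² = 16900 = 130² → right
(143,924,935): 143²+924² = 874225 = 935² → right
(9,23,27): 9²+23² = 610 < 729 = 27² → obtuse
(119,71,110): 71²+110² = 17141 > 14161 = 119² → acute
2 of the 6 are acute.

2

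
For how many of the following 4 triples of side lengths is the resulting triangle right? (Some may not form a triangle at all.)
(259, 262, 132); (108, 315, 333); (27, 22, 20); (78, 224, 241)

1

(259,262,132): 132²+259² = 84505 > 68644 = 262² → acute
(108,315,333): 108²+315² = 110889 = 333² → right
(27,22,20): 20²+22² = 884 > 729 = 27² → acute
(78,224,241): 78²+224² = 56260 < 58081 = 241² → obtuse
1 of the 4 is right.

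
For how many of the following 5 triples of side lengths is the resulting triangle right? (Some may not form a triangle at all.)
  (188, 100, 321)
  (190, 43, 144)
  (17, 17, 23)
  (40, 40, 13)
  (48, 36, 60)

(188,100,321): 100+188 ≤ 321, not a triangle
(190,43,144): 43+144 ≤ 190, not a triangle
(17,17,23): 17²+17² = 578 > 529 = 23² → acute
(40,40,13): 13²+40² = 1769 > 1600 = 40² → acute
(48,36,60): 36²+48² = 3600 = 60² → right
1 of the 5 is right.

1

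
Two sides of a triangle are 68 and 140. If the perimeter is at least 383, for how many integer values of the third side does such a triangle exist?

33

Triangle inequality: 72 < x < 208. Perimeter ≥ 383 gives x ≥ 383 − 68 − 140 = 175.
So 175 ≤ x < 208; integers 175 through 207: 33 values.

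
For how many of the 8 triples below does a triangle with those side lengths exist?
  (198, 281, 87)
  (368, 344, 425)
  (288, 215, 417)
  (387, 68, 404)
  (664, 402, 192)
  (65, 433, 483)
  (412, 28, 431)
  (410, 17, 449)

(87,198,281): 87+198 > 281 → valid
(344,368,425): 344+368 > 425 → valid
(215,288,417): 215+288 > 417 → valid
(68,387,404): 68+387 > 404 → valid
(192,402,664): 192+402 ≤ 664 → not valid
(65,433,483): 65+433 > 483 → valid
(28,412,431): 28+412 > 431 → valid
(17,410,449): 17+410 ≤ 449 → not valid
6 of the 8 triples form a triangle.

6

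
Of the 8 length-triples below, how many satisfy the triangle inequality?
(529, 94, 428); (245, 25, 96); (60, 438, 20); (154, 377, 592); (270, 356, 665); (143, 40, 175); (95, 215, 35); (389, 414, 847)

(94,428,529): 94+428 ≤ 529 → not valid
(25,96,245): 25+96 ≤ 245 → not valid
(20,60,438): 20+60 ≤ 438 → not valid
(154,377,592): 154+377 ≤ 592 → not valid
(270,356,665): 270+356 ≤ 665 → not valid
(40,143,175): 40+143 > 175 → valid
(35,95,215): 35+95 ≤ 215 → not valid
(389,414,847): 389+414 ≤ 847 → not valid
1 of the 8 triples forms a triangle.

1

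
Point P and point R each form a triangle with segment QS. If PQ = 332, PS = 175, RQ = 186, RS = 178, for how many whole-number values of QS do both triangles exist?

206

From triangle PQS: 157 < QS < 507.
From triangle RQS: 8 < QS < 364.
Intersection: 157 < QS < 364, so integers 158 through 363: 206 values.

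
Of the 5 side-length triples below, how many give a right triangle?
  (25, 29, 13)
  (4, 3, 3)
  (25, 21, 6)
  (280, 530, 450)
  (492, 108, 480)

(25,29,13): 13²+25² = 794 < 841 = 29² → obtuse
(4,3,3): 3²+3² = 18 > 16 = 4² → acute
(25,21,6): 6²+21² = 477 < 625 = 25² → obtuse
(280,530,450): 280²+450² = 280900 = 530² → right
(492,108,480): 108²+480² = 242064 = 492² → right
2 of the 5 are right.

2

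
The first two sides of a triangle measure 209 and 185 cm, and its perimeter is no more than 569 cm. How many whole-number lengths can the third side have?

Triangle inequality: 24 < x < 394. Perimeter ≤ 569 gives x ≤ 569 − 209 − 185 = 175.
So 24 < x ≤ 175; integers 25 through 175: 151 values.

151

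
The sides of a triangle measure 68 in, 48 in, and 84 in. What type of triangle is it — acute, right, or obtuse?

obtuse

Compare the square of the longest side to the sum of squares of the other two: 48² + 68² = 6928 < 7056 = 84².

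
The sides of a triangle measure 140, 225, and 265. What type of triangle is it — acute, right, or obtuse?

Compare the square of the longest side to the sum of squares of the other two: 140² + 225² = 70225 = 265².

right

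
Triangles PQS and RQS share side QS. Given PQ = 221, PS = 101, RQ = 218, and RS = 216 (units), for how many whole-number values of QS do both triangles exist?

201

From triangle PQS: 120 < QS < 322.
From triangle RQS: 2 < QS < 434.
Intersection: 120 < QS < 322, so integers 121 through 321: 201 values.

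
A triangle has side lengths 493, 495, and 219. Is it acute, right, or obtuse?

Compare the square of the longest side to the sum of squares of the other two: 219² + 493² = 291010 > 245025 = 495².

acute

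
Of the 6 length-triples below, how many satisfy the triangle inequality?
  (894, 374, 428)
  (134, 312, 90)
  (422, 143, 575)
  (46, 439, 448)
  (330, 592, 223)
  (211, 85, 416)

1

(374,428,894): 374+428 ≤ 894 → not valid
(90,134,312): 90+134 ≤ 312 → not valid
(143,422,575): 143+422 ≤ 575 → not valid
(46,439,448): 46+439 > 448 → valid
(223,330,592): 223+330 ≤ 592 → not valid
(85,211,416): 85+211 ≤ 416 → not valid
1 of the 6 triples forms a triangle.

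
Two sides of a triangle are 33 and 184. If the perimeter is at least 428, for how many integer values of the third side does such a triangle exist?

Triangle inequality: 151 < x < 217. Perimeter ≥ 428 gives x ≥ 428 − 33 − 184 = 211.
So 211 ≤ x < 217; integers 211 through 216: 6 values.

6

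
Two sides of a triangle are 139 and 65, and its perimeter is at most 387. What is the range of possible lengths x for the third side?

Triangle inequality alone gives 74 < x < 204.
The perimeter condition gives x ≤ 387 − 139 − 65 = 183.
Intersecting the two: 74 < x ≤ 183.

74 < x ≤ 183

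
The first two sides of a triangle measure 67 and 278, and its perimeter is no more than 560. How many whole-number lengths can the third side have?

4

Triangle inequality: 211 < x < 345. Perimeter ≤ 560 gives x ≤ 560 − 67 − 278 = 215.
So 211 < x ≤ 215; integers 212 through 215: 4 values.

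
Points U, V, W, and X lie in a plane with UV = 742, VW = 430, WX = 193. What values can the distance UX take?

119 ≤ UX ≤ 1365

The maximum is all hops collinear in one direction: 742 + 430 + 193 = 1365.
The longest hop is 742; the others sum to 623. Folding the others back against it leaves at least 742 − 623 = 119.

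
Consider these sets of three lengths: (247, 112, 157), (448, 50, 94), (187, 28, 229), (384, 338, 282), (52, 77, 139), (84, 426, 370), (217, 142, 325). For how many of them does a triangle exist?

(112,157,247): 112+157 > 247 → valid
(50,94,448): 50+94 ≤ 448 → not valid
(28,187,229): 28+187 ≤ 229 → not valid
(282,338,384): 282+338 > 384 → valid
(52,77,139): 52+77 ≤ 139 → not valid
(84,370,426): 84+370 > 426 → valid
(142,217,325): 142+217 > 325 → valid
4 of the 7 triples form a triangle.

4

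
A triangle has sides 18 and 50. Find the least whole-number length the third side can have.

The third side must be strictly greater than |18 − 50| = 32.
The smallest integer above 32 is 33.

33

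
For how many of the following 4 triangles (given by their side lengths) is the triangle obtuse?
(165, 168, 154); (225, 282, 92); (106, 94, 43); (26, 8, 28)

3

(165,168,154): 154²+165² = 50941 > 28224 = 168² → acute
(225,282,92): 92²+225² = 59089 < 79524 = 282² → obtuse
(106,94,43): 43²+94² = 10685 < 11236 = 106² → obtuse
(26,8,28): 8²+26² = 740 < 784 = 28² → obtuse
3 of the 4 are obtuse.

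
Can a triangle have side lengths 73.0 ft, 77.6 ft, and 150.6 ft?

No

The two shorter sides sum to 150.6, exactly equal to the longest side 150.6.
That gives only a degenerate (flat) triangle — the inequality must be strict.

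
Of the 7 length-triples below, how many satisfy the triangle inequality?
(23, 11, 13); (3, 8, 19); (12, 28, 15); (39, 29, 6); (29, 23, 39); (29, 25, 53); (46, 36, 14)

(11,13,23): 11+13 > 23 → valid
(3,8,19): 3+8 ≤ 19 → not valid
(12,15,28): 12+15 ≤ 28 → not valid
(6,29,39): 6+29 ≤ 39 → not valid
(23,29,39): 23+29 > 39 → valid
(25,29,53): 25+29 > 53 → valid
(14,36,46): 14+36 > 46 → valid
4 of the 7 triples form a triangle.

4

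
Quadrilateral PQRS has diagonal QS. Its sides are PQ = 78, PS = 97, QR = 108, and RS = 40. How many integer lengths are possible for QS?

79

From triangle PQS: 19 < QS < 175.
From triangle RQS: 68 < QS < 148.
Intersection: 68 < QS < 148, so integers 69 through 147: 79 values.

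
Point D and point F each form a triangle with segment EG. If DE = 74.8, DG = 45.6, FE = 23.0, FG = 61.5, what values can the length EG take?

From triangle DEG: |74.8 − 45.6| < EG < 74.8 + 45.6, i.e. 29.2 < EG < 120.4.
From triangle FEG: 38.5 < EG < 84.5.
Both must hold, so EG lies in the intersection.

38.5 < EG < 84.5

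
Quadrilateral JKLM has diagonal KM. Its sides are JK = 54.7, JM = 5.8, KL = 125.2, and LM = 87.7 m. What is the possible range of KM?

48.9 < KM < 60.5

From triangle JKM: |54.7 − 5.8| < KM < 54.7 + 5.8, i.e. 48.9 < KM < 60.5.
From triangle LKM: 37.5 < KM < 212.9.
Both must hold, so KM lies in the intersection.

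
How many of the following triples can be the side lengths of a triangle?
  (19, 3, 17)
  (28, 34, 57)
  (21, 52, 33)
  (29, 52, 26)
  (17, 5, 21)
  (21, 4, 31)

(3,17,19): 3+17 > 19 → valid
(28,34,57): 28+34 > 57 → valid
(21,33,52): 21+33 > 52 → valid
(26,29,52): 26+29 > 52 → valid
(5,17,21): 5+17 > 21 → valid
(4,21,31): 4+21 ≤ 31 → not valid
5 of the 6 triples form a triangle.

5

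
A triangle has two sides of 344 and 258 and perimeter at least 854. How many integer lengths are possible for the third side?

Triangle inequality: 86 < x < 602. Perimeter ≥ 854 gives x ≥ 854 − 344 − 258 = 252.
So 252 ≤ x < 602; integers 252 through 601: 350 values.

350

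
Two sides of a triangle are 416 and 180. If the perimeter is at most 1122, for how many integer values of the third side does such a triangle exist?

290

Triangle inequality: 236 < x < 596. Perimeter ≤ 1122 gives x ≤ 1122 − 416 − 180 = 526.
So 236 < x ≤ 526; integers 237 through 526: 290 values.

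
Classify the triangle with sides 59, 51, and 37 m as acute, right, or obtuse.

acute

Compare the square of the longest side to the sum of squares of the other two: 37² + 51² = 3970 > 3481 = 59².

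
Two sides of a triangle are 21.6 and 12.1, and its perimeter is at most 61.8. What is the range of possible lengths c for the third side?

9.5 < c ≤ 28.1

Triangle inequality alone gives 9.5 < c < 33.7.
The perimeter condition gives c ≤ 61.8 − 21.6 − 12.1 = 28.1.
Intersecting the two: 9.5 < c ≤ 28.1.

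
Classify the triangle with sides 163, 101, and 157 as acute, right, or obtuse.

acute

Compare the square of the longest side to the sum of squares of the other two: 101² + 157² = 34850 > 26569 = 163².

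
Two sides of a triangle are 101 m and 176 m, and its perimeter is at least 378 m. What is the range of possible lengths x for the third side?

101 ≤ x < 277 m

Triangle inequality alone gives 75 < x < 277.
The perimeter condition gives x ≥ 378 − 101 − 176 = 101.
Intersecting the two: 101 ≤ x < 277.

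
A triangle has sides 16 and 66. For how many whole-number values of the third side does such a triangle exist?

The third side lies in the open interval (50, 82).
Integers from 51 to 81 inclusive: 81 − 51 + 1 = 31.

31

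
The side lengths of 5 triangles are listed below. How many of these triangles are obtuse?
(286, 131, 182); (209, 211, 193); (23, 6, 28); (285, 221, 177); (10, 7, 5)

4

(286,131,182): 131²+182² = 50285 < 81796 = 286² → obtuse
(209,211,193): 193²+209² = 80930 > 44521 = 211² → acute
(23,6,28): 6²+23² = 565 < 784 = 28² → obtuse
(285,221,177): 177²+221² = 80170 < 81225 = 285² → obtuse
(10,7,5): 5²+7² = 74 < 100 = 10² → obtuse
4 of the 5 are obtuse.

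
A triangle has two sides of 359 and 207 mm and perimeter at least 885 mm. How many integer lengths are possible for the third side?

Triangle inequality: 152 < x < 566. Perimeter ≥ 885 gives x ≥ 885 − 359 − 207 = 319.
So 319 ≤ x < 566; integers 319 through 565: 247 values.

247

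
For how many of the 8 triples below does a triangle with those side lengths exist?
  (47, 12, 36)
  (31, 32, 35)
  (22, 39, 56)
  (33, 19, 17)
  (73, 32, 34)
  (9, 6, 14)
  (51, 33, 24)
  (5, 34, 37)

(12,36,47): 12+36 > 47 → valid
(31,32,35): 31+32 > 35 → valid
(22,39,56): 22+39 > 56 → valid
(17,19,33): 17+19 > 33 → valid
(32,34,73): 32+34 ≤ 73 → not valid
(6,9,14): 6+9 > 14 → valid
(24,33,51): 24+33 > 51 → valid
(5,34,37): 5+34 > 37 → valid
7 of the 8 triples form a triangle.

7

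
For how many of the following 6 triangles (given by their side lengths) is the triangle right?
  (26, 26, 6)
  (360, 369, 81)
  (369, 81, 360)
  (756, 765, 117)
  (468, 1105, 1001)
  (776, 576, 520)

(26,26,6): 6²+26² = 712 > 676 = 26² → acute
(360,369,81): 81²+360² = 136161 = 369² → right
(369,81,360): 81²+360² = 136161 = 369² → right
(756,765,117): 117²+756² = 585225 = 765² → right
(468,1105,1001): 468²+1001² = 1221025 = 1105² → right
(776,576,520): 520²+576² = 602176 = 776² → right
5 of the 6 are right.

5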